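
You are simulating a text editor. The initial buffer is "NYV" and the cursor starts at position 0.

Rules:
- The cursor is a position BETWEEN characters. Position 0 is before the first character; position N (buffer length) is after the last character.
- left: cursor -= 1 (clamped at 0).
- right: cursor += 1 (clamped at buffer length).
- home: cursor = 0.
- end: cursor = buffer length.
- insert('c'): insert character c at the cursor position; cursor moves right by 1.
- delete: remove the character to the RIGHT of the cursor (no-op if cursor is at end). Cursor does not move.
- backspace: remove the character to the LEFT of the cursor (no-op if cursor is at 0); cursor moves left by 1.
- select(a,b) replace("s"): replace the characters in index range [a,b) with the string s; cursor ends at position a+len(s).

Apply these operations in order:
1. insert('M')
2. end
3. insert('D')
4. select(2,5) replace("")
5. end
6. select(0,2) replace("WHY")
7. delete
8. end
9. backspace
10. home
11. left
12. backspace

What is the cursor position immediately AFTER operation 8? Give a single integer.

After op 1 (insert('M')): buf='MNYV' cursor=1
After op 2 (end): buf='MNYV' cursor=4
After op 3 (insert('D')): buf='MNYVD' cursor=5
After op 4 (select(2,5) replace("")): buf='MN' cursor=2
After op 5 (end): buf='MN' cursor=2
After op 6 (select(0,2) replace("WHY")): buf='WHY' cursor=3
After op 7 (delete): buf='WHY' cursor=3
After op 8 (end): buf='WHY' cursor=3

Answer: 3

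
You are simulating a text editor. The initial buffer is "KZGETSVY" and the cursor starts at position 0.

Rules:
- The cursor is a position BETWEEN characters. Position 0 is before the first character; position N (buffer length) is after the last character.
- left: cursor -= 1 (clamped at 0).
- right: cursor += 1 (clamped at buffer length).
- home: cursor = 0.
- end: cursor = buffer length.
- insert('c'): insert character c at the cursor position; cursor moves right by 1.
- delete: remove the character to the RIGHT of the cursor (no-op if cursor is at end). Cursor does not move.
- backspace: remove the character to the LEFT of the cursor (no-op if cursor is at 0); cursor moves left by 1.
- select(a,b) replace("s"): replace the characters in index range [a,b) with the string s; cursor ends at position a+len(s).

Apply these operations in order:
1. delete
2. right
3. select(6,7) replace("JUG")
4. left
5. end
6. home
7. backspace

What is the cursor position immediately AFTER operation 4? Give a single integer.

Answer: 8

Derivation:
After op 1 (delete): buf='ZGETSVY' cursor=0
After op 2 (right): buf='ZGETSVY' cursor=1
After op 3 (select(6,7) replace("JUG")): buf='ZGETSVJUG' cursor=9
After op 4 (left): buf='ZGETSVJUG' cursor=8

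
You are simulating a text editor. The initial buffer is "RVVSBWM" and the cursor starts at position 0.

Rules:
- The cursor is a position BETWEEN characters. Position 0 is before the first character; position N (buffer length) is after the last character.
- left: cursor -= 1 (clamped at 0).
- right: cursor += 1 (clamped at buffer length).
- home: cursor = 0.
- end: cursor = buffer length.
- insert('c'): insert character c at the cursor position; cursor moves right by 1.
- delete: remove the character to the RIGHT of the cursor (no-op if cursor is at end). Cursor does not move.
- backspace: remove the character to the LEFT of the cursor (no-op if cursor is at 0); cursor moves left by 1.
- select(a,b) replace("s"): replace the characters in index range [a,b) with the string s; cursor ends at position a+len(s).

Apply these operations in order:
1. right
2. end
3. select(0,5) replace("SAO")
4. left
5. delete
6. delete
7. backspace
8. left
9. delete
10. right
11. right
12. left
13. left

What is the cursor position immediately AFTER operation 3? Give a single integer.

Answer: 3

Derivation:
After op 1 (right): buf='RVVSBWM' cursor=1
After op 2 (end): buf='RVVSBWM' cursor=7
After op 3 (select(0,5) replace("SAO")): buf='SAOWM' cursor=3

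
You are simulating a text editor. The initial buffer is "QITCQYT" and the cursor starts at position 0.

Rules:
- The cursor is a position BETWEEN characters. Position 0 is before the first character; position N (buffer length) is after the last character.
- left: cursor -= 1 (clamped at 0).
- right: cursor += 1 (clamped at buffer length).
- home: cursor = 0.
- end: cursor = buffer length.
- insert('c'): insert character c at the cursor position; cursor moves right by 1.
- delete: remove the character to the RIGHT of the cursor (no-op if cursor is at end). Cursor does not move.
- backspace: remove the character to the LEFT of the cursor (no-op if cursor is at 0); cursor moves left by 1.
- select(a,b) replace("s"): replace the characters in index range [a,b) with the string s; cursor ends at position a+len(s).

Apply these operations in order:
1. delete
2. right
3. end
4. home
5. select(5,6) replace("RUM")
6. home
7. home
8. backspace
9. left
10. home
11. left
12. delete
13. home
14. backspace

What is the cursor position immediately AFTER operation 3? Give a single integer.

After op 1 (delete): buf='ITCQYT' cursor=0
After op 2 (right): buf='ITCQYT' cursor=1
After op 3 (end): buf='ITCQYT' cursor=6

Answer: 6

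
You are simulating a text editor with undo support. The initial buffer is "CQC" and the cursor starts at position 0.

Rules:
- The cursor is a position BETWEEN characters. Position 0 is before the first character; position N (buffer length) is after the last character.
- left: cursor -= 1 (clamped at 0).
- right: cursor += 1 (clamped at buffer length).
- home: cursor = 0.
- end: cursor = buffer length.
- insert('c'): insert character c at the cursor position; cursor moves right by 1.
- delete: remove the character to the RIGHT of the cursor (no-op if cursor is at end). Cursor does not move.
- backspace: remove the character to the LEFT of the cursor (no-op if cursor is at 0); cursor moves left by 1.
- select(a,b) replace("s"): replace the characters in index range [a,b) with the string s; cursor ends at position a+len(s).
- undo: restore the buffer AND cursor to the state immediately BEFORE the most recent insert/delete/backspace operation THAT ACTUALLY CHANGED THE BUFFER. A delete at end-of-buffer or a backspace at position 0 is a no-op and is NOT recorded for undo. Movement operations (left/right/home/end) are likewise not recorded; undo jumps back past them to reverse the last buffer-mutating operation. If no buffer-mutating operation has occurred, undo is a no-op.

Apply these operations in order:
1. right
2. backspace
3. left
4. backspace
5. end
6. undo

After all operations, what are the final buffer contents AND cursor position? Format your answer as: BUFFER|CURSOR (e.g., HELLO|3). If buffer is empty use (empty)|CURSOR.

Answer: CQC|1

Derivation:
After op 1 (right): buf='CQC' cursor=1
After op 2 (backspace): buf='QC' cursor=0
After op 3 (left): buf='QC' cursor=0
After op 4 (backspace): buf='QC' cursor=0
After op 5 (end): buf='QC' cursor=2
After op 6 (undo): buf='CQC' cursor=1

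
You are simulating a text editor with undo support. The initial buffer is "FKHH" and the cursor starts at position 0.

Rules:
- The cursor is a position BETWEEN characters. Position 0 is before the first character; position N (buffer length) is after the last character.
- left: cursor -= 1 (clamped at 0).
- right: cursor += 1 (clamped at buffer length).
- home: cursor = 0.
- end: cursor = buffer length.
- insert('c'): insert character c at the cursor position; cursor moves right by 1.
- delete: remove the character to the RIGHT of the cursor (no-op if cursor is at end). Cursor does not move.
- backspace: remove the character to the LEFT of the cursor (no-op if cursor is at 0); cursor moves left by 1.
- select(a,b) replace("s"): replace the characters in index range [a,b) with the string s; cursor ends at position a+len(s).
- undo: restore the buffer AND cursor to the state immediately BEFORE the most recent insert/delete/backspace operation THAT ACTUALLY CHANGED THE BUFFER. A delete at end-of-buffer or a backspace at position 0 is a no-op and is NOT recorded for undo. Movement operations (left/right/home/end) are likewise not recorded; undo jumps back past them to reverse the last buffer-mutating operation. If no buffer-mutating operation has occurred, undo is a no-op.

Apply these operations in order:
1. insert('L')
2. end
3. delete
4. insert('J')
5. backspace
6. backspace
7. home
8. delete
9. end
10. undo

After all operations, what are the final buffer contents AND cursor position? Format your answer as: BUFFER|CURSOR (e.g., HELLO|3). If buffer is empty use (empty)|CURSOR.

After op 1 (insert('L')): buf='LFKHH' cursor=1
After op 2 (end): buf='LFKHH' cursor=5
After op 3 (delete): buf='LFKHH' cursor=5
After op 4 (insert('J')): buf='LFKHHJ' cursor=6
After op 5 (backspace): buf='LFKHH' cursor=5
After op 6 (backspace): buf='LFKH' cursor=4
After op 7 (home): buf='LFKH' cursor=0
After op 8 (delete): buf='FKH' cursor=0
After op 9 (end): buf='FKH' cursor=3
After op 10 (undo): buf='LFKH' cursor=0

Answer: LFKH|0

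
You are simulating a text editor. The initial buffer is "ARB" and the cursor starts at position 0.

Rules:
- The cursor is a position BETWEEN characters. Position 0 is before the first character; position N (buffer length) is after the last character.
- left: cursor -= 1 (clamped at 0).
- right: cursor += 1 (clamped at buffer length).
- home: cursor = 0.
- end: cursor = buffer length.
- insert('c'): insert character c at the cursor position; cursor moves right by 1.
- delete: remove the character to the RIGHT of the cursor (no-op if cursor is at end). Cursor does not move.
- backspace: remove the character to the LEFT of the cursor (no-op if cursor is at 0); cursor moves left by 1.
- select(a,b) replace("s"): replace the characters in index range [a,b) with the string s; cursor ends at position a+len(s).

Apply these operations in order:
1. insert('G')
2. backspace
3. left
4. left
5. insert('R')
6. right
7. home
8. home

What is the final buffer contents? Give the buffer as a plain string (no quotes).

After op 1 (insert('G')): buf='GARB' cursor=1
After op 2 (backspace): buf='ARB' cursor=0
After op 3 (left): buf='ARB' cursor=0
After op 4 (left): buf='ARB' cursor=0
After op 5 (insert('R')): buf='RARB' cursor=1
After op 6 (right): buf='RARB' cursor=2
After op 7 (home): buf='RARB' cursor=0
After op 8 (home): buf='RARB' cursor=0

Answer: RARB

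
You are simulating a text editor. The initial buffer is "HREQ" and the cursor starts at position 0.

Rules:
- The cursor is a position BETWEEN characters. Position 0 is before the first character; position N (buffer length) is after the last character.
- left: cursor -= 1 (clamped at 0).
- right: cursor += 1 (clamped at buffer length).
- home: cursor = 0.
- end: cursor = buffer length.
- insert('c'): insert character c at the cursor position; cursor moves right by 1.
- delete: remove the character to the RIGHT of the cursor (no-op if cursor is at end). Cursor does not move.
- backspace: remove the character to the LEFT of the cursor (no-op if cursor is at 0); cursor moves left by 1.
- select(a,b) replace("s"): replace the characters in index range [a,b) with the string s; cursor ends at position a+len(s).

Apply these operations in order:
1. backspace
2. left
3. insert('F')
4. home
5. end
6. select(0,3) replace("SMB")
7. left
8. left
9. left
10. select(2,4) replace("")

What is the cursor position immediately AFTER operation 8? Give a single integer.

After op 1 (backspace): buf='HREQ' cursor=0
After op 2 (left): buf='HREQ' cursor=0
After op 3 (insert('F')): buf='FHREQ' cursor=1
After op 4 (home): buf='FHREQ' cursor=0
After op 5 (end): buf='FHREQ' cursor=5
After op 6 (select(0,3) replace("SMB")): buf='SMBEQ' cursor=3
After op 7 (left): buf='SMBEQ' cursor=2
After op 8 (left): buf='SMBEQ' cursor=1

Answer: 1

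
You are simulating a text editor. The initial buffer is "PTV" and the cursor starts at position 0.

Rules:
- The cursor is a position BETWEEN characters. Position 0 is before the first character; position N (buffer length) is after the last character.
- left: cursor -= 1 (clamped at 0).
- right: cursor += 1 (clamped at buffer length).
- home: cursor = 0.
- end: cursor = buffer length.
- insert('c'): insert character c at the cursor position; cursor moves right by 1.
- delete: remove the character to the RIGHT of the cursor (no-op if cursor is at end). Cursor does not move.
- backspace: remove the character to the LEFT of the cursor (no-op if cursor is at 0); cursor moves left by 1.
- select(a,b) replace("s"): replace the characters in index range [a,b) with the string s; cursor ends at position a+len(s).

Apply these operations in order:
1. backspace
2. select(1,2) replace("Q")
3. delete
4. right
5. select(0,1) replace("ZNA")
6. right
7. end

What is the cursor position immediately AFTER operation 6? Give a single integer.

After op 1 (backspace): buf='PTV' cursor=0
After op 2 (select(1,2) replace("Q")): buf='PQV' cursor=2
After op 3 (delete): buf='PQ' cursor=2
After op 4 (right): buf='PQ' cursor=2
After op 5 (select(0,1) replace("ZNA")): buf='ZNAQ' cursor=3
After op 6 (right): buf='ZNAQ' cursor=4

Answer: 4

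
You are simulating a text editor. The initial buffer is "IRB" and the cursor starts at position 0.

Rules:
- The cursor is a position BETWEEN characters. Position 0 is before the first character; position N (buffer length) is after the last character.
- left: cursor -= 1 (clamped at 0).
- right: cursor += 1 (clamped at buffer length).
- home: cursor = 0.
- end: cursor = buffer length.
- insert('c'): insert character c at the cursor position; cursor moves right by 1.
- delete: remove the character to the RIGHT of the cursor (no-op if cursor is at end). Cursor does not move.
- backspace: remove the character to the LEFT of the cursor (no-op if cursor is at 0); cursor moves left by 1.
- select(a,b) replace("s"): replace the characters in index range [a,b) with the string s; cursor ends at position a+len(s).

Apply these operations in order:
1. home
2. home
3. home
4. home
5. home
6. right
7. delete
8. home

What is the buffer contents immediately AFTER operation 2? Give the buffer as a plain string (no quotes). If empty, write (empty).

Answer: IRB

Derivation:
After op 1 (home): buf='IRB' cursor=0
After op 2 (home): buf='IRB' cursor=0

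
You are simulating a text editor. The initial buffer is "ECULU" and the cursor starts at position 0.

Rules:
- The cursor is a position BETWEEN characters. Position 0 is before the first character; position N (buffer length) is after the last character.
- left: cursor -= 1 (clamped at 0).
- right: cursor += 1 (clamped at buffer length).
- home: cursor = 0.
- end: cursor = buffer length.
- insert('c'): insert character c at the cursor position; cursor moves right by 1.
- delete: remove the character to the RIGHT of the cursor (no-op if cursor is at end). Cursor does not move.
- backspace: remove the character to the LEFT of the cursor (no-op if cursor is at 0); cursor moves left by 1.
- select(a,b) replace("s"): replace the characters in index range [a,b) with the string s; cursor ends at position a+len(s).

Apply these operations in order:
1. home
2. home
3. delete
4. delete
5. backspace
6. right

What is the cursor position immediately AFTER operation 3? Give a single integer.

Answer: 0

Derivation:
After op 1 (home): buf='ECULU' cursor=0
After op 2 (home): buf='ECULU' cursor=0
After op 3 (delete): buf='CULU' cursor=0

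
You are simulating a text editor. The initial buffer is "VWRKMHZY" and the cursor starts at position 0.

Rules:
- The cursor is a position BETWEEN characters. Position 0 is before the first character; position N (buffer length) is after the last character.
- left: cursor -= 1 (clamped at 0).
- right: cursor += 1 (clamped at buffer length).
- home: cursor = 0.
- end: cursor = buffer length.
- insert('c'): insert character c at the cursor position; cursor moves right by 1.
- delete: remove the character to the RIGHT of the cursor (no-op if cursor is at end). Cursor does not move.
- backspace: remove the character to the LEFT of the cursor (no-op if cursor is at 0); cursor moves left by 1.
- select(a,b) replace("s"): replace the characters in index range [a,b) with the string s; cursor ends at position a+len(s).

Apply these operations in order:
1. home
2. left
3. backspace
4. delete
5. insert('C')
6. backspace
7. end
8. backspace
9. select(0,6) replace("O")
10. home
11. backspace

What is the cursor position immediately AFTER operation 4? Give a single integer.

After op 1 (home): buf='VWRKMHZY' cursor=0
After op 2 (left): buf='VWRKMHZY' cursor=0
After op 3 (backspace): buf='VWRKMHZY' cursor=0
After op 4 (delete): buf='WRKMHZY' cursor=0

Answer: 0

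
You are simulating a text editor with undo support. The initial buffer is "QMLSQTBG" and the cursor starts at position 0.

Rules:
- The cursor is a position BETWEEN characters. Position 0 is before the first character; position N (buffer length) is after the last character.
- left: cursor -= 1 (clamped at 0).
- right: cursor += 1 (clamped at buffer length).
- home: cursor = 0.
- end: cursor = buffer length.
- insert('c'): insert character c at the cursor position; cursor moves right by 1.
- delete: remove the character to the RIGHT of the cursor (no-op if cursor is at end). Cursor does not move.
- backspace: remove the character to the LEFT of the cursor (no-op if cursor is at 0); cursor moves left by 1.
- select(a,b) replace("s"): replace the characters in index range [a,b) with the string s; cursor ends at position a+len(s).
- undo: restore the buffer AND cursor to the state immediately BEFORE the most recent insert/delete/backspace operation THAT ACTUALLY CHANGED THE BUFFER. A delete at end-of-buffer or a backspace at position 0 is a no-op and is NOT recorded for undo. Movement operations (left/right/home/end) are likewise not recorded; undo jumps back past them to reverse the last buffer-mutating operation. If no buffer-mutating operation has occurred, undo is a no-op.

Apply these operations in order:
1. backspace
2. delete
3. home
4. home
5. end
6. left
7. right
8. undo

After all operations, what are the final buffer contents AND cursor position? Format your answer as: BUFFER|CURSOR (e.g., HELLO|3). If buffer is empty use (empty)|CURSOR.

After op 1 (backspace): buf='QMLSQTBG' cursor=0
After op 2 (delete): buf='MLSQTBG' cursor=0
After op 3 (home): buf='MLSQTBG' cursor=0
After op 4 (home): buf='MLSQTBG' cursor=0
After op 5 (end): buf='MLSQTBG' cursor=7
After op 6 (left): buf='MLSQTBG' cursor=6
After op 7 (right): buf='MLSQTBG' cursor=7
After op 8 (undo): buf='QMLSQTBG' cursor=0

Answer: QMLSQTBG|0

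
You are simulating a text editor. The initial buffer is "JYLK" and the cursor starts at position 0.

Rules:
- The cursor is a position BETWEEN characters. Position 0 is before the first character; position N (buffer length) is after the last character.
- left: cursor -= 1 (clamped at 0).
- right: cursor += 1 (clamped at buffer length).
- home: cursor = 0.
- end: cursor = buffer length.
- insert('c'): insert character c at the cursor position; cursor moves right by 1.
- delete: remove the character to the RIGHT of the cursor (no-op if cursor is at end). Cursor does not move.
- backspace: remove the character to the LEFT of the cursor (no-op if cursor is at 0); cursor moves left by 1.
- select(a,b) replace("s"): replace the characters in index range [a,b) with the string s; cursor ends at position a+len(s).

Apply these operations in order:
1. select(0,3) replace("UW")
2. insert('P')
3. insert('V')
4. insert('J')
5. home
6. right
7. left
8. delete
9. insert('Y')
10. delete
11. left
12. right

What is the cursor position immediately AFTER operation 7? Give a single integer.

After op 1 (select(0,3) replace("UW")): buf='UWK' cursor=2
After op 2 (insert('P')): buf='UWPK' cursor=3
After op 3 (insert('V')): buf='UWPVK' cursor=4
After op 4 (insert('J')): buf='UWPVJK' cursor=5
After op 5 (home): buf='UWPVJK' cursor=0
After op 6 (right): buf='UWPVJK' cursor=1
After op 7 (left): buf='UWPVJK' cursor=0

Answer: 0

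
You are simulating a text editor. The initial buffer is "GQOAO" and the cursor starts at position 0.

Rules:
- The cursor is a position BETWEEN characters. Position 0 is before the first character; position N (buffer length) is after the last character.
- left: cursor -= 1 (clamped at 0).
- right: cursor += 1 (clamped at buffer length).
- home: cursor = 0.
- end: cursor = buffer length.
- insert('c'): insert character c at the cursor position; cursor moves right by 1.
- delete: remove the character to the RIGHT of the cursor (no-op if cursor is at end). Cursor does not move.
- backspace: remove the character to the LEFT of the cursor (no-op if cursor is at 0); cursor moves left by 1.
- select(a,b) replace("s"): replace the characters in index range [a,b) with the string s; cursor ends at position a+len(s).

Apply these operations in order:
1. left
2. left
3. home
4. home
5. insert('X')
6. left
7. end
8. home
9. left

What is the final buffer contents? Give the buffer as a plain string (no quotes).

Answer: XGQOAO

Derivation:
After op 1 (left): buf='GQOAO' cursor=0
After op 2 (left): buf='GQOAO' cursor=0
After op 3 (home): buf='GQOAO' cursor=0
After op 4 (home): buf='GQOAO' cursor=0
After op 5 (insert('X')): buf='XGQOAO' cursor=1
After op 6 (left): buf='XGQOAO' cursor=0
After op 7 (end): buf='XGQOAO' cursor=6
After op 8 (home): buf='XGQOAO' cursor=0
After op 9 (left): buf='XGQOAO' cursor=0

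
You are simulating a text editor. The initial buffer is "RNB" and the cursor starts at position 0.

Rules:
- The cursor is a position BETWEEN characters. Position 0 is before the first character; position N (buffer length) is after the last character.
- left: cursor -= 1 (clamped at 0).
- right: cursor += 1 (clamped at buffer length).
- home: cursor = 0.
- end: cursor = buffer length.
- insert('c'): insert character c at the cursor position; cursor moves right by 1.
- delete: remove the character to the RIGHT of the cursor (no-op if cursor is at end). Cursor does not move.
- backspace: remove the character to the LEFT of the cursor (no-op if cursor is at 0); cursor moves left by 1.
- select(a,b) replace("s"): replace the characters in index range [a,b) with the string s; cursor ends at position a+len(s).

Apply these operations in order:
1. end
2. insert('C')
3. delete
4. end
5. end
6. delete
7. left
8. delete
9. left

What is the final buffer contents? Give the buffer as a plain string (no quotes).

After op 1 (end): buf='RNB' cursor=3
After op 2 (insert('C')): buf='RNBC' cursor=4
After op 3 (delete): buf='RNBC' cursor=4
After op 4 (end): buf='RNBC' cursor=4
After op 5 (end): buf='RNBC' cursor=4
After op 6 (delete): buf='RNBC' cursor=4
After op 7 (left): buf='RNBC' cursor=3
After op 8 (delete): buf='RNB' cursor=3
After op 9 (left): buf='RNB' cursor=2

Answer: RNB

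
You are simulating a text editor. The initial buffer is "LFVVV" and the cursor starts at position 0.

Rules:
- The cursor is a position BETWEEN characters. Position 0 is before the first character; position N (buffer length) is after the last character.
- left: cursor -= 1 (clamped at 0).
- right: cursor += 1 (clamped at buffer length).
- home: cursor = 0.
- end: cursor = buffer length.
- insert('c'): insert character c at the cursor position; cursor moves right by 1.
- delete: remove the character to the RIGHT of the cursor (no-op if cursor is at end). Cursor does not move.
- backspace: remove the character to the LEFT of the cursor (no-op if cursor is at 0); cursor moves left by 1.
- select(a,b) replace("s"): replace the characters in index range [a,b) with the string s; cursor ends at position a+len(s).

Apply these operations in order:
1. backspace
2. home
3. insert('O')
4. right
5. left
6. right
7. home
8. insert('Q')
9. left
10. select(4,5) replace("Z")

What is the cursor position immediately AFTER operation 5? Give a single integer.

Answer: 1

Derivation:
After op 1 (backspace): buf='LFVVV' cursor=0
After op 2 (home): buf='LFVVV' cursor=0
After op 3 (insert('O')): buf='OLFVVV' cursor=1
After op 4 (right): buf='OLFVVV' cursor=2
After op 5 (left): buf='OLFVVV' cursor=1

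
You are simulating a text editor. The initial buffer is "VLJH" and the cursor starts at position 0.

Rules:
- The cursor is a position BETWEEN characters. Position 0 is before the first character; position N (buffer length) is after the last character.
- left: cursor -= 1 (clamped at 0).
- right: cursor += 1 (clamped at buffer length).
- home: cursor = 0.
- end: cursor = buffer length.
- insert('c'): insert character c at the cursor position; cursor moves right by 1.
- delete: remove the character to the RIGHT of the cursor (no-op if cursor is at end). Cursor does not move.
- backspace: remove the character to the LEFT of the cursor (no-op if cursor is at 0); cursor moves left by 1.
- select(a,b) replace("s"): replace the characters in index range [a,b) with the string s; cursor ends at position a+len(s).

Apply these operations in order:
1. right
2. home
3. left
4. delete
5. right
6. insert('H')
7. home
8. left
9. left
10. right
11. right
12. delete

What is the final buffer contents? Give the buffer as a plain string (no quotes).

After op 1 (right): buf='VLJH' cursor=1
After op 2 (home): buf='VLJH' cursor=0
After op 3 (left): buf='VLJH' cursor=0
After op 4 (delete): buf='LJH' cursor=0
After op 5 (right): buf='LJH' cursor=1
After op 6 (insert('H')): buf='LHJH' cursor=2
After op 7 (home): buf='LHJH' cursor=0
After op 8 (left): buf='LHJH' cursor=0
After op 9 (left): buf='LHJH' cursor=0
After op 10 (right): buf='LHJH' cursor=1
After op 11 (right): buf='LHJH' cursor=2
After op 12 (delete): buf='LHH' cursor=2

Answer: LHH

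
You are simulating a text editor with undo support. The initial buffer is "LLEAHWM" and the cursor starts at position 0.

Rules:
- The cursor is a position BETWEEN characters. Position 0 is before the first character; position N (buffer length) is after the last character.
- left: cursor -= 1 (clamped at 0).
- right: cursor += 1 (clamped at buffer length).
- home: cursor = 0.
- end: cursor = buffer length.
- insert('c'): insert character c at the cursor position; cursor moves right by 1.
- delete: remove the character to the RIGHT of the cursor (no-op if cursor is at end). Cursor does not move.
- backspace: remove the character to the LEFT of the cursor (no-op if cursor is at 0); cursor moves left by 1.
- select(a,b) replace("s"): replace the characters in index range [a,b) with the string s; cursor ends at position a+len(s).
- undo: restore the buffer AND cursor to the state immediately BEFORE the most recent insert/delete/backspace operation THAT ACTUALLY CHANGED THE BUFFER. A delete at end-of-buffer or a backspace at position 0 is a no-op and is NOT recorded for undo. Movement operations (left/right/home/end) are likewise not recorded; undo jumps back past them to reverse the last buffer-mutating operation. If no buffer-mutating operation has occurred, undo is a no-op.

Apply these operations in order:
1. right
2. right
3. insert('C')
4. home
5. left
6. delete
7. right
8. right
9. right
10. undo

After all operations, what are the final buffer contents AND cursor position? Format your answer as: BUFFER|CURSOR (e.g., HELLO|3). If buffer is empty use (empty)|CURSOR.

After op 1 (right): buf='LLEAHWM' cursor=1
After op 2 (right): buf='LLEAHWM' cursor=2
After op 3 (insert('C')): buf='LLCEAHWM' cursor=3
After op 4 (home): buf='LLCEAHWM' cursor=0
After op 5 (left): buf='LLCEAHWM' cursor=0
After op 6 (delete): buf='LCEAHWM' cursor=0
After op 7 (right): buf='LCEAHWM' cursor=1
After op 8 (right): buf='LCEAHWM' cursor=2
After op 9 (right): buf='LCEAHWM' cursor=3
After op 10 (undo): buf='LLCEAHWM' cursor=0

Answer: LLCEAHWM|0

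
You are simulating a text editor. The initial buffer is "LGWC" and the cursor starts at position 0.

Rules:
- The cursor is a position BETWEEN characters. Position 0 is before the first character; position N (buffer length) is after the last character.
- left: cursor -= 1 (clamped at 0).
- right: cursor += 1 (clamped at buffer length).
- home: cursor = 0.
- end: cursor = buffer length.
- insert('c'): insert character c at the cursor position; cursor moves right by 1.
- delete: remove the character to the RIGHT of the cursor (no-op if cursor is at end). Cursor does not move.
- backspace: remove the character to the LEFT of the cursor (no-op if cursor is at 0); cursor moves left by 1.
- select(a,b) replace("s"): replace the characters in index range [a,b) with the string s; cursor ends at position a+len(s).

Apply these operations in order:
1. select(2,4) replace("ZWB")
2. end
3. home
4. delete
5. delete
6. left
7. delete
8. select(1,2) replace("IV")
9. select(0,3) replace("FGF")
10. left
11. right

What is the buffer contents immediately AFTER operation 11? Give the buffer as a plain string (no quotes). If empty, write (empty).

After op 1 (select(2,4) replace("ZWB")): buf='LGZWB' cursor=5
After op 2 (end): buf='LGZWB' cursor=5
After op 3 (home): buf='LGZWB' cursor=0
After op 4 (delete): buf='GZWB' cursor=0
After op 5 (delete): buf='ZWB' cursor=0
After op 6 (left): buf='ZWB' cursor=0
After op 7 (delete): buf='WB' cursor=0
After op 8 (select(1,2) replace("IV")): buf='WIV' cursor=3
After op 9 (select(0,3) replace("FGF")): buf='FGF' cursor=3
After op 10 (left): buf='FGF' cursor=2
After op 11 (right): buf='FGF' cursor=3

Answer: FGF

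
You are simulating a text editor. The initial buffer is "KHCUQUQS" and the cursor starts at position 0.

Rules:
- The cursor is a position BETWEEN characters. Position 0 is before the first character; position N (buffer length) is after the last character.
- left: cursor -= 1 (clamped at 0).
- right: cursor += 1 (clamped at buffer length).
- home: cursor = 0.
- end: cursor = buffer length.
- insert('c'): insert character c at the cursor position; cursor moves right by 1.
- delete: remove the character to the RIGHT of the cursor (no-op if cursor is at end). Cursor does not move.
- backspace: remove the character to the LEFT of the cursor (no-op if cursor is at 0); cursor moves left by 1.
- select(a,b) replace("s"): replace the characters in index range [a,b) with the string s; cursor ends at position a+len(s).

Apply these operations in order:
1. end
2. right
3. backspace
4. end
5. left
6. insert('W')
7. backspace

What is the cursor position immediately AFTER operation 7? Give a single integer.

After op 1 (end): buf='KHCUQUQS' cursor=8
After op 2 (right): buf='KHCUQUQS' cursor=8
After op 3 (backspace): buf='KHCUQUQ' cursor=7
After op 4 (end): buf='KHCUQUQ' cursor=7
After op 5 (left): buf='KHCUQUQ' cursor=6
After op 6 (insert('W')): buf='KHCUQUWQ' cursor=7
After op 7 (backspace): buf='KHCUQUQ' cursor=6

Answer: 6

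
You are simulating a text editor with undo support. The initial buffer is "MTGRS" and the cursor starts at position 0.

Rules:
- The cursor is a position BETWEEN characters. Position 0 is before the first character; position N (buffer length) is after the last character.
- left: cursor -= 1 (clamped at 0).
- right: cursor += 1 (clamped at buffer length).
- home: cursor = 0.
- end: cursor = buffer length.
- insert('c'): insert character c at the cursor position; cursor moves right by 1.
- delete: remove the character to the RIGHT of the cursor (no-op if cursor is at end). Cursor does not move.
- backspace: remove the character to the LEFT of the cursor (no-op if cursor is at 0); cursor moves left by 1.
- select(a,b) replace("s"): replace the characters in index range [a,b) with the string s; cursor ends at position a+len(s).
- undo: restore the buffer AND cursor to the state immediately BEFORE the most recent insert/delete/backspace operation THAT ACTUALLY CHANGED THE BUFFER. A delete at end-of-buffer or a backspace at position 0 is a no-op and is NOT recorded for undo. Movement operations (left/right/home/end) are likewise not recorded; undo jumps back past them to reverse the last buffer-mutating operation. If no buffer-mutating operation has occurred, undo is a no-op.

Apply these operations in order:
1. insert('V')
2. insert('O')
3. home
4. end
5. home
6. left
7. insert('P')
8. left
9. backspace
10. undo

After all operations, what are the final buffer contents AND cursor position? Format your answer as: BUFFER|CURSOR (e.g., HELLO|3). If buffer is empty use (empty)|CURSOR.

Answer: VOMTGRS|0

Derivation:
After op 1 (insert('V')): buf='VMTGRS' cursor=1
After op 2 (insert('O')): buf='VOMTGRS' cursor=2
After op 3 (home): buf='VOMTGRS' cursor=0
After op 4 (end): buf='VOMTGRS' cursor=7
After op 5 (home): buf='VOMTGRS' cursor=0
After op 6 (left): buf='VOMTGRS' cursor=0
After op 7 (insert('P')): buf='PVOMTGRS' cursor=1
After op 8 (left): buf='PVOMTGRS' cursor=0
After op 9 (backspace): buf='PVOMTGRS' cursor=0
After op 10 (undo): buf='VOMTGRS' cursor=0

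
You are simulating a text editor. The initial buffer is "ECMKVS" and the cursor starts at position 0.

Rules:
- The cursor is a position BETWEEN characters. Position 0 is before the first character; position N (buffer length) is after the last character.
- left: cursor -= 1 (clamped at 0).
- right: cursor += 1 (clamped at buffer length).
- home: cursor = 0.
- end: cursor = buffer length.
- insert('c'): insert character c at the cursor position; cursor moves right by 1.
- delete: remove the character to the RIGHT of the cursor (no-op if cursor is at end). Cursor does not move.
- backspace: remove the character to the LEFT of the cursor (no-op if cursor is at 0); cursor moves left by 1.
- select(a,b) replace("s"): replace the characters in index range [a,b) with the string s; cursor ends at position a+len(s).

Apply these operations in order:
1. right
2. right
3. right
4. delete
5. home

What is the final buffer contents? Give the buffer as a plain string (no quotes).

Answer: ECMVS

Derivation:
After op 1 (right): buf='ECMKVS' cursor=1
After op 2 (right): buf='ECMKVS' cursor=2
After op 3 (right): buf='ECMKVS' cursor=3
After op 4 (delete): buf='ECMVS' cursor=3
After op 5 (home): buf='ECMVS' cursor=0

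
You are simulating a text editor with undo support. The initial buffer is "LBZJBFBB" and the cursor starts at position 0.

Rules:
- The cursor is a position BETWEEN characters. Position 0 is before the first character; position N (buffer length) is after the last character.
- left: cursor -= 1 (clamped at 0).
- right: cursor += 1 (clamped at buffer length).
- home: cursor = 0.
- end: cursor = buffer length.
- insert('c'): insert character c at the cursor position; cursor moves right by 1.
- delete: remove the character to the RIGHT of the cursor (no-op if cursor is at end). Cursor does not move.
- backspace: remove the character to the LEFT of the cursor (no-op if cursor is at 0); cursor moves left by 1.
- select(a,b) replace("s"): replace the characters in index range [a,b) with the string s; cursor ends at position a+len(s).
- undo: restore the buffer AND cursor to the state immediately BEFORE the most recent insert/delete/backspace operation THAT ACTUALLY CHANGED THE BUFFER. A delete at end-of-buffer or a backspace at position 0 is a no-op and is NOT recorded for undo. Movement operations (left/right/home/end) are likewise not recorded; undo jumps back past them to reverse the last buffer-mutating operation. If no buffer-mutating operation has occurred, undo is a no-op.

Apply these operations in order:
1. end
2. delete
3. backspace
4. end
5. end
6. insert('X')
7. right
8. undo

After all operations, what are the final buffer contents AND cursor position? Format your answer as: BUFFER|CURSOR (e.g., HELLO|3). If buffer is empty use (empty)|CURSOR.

After op 1 (end): buf='LBZJBFBB' cursor=8
After op 2 (delete): buf='LBZJBFBB' cursor=8
After op 3 (backspace): buf='LBZJBFB' cursor=7
After op 4 (end): buf='LBZJBFB' cursor=7
After op 5 (end): buf='LBZJBFB' cursor=7
After op 6 (insert('X')): buf='LBZJBFBX' cursor=8
After op 7 (right): buf='LBZJBFBX' cursor=8
After op 8 (undo): buf='LBZJBFB' cursor=7

Answer: LBZJBFB|7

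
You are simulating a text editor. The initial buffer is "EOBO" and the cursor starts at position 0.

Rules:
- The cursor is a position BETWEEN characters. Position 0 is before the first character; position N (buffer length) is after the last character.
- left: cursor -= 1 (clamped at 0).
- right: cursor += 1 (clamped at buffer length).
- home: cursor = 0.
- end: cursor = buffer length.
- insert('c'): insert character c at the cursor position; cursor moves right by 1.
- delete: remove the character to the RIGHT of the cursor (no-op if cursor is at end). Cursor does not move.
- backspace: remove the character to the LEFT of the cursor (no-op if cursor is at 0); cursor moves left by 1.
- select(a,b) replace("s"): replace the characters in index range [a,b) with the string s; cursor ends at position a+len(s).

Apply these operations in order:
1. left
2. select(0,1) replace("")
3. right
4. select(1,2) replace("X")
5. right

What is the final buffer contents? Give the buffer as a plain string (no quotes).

After op 1 (left): buf='EOBO' cursor=0
After op 2 (select(0,1) replace("")): buf='OBO' cursor=0
After op 3 (right): buf='OBO' cursor=1
After op 4 (select(1,2) replace("X")): buf='OXO' cursor=2
After op 5 (right): buf='OXO' cursor=3

Answer: OXO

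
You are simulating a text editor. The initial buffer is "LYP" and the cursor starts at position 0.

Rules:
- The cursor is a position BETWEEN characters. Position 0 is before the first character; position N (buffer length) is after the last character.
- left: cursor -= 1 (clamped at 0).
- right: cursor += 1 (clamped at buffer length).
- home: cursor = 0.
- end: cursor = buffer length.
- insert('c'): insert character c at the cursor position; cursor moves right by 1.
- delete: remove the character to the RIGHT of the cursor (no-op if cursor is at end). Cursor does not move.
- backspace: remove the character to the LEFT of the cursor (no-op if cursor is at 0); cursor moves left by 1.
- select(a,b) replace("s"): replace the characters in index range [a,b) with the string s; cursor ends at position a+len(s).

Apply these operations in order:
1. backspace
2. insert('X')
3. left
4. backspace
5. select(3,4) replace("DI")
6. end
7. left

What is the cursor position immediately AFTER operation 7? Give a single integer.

After op 1 (backspace): buf='LYP' cursor=0
After op 2 (insert('X')): buf='XLYP' cursor=1
After op 3 (left): buf='XLYP' cursor=0
After op 4 (backspace): buf='XLYP' cursor=0
After op 5 (select(3,4) replace("DI")): buf='XLYDI' cursor=5
After op 6 (end): buf='XLYDI' cursor=5
After op 7 (left): buf='XLYDI' cursor=4

Answer: 4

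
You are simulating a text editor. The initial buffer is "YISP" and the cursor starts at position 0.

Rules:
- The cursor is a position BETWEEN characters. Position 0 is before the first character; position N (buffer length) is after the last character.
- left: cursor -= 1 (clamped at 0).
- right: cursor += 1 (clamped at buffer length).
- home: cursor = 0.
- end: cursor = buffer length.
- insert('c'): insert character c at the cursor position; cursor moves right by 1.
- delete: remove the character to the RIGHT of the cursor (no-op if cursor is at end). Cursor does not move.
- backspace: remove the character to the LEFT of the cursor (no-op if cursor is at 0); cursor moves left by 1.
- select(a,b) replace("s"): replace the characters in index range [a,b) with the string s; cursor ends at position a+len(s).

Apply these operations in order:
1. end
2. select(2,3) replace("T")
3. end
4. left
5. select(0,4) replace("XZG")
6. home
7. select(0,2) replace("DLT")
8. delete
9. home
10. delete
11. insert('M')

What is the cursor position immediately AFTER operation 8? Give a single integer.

Answer: 3

Derivation:
After op 1 (end): buf='YISP' cursor=4
After op 2 (select(2,3) replace("T")): buf='YITP' cursor=3
After op 3 (end): buf='YITP' cursor=4
After op 4 (left): buf='YITP' cursor=3
After op 5 (select(0,4) replace("XZG")): buf='XZG' cursor=3
After op 6 (home): buf='XZG' cursor=0
After op 7 (select(0,2) replace("DLT")): buf='DLTG' cursor=3
After op 8 (delete): buf='DLT' cursor=3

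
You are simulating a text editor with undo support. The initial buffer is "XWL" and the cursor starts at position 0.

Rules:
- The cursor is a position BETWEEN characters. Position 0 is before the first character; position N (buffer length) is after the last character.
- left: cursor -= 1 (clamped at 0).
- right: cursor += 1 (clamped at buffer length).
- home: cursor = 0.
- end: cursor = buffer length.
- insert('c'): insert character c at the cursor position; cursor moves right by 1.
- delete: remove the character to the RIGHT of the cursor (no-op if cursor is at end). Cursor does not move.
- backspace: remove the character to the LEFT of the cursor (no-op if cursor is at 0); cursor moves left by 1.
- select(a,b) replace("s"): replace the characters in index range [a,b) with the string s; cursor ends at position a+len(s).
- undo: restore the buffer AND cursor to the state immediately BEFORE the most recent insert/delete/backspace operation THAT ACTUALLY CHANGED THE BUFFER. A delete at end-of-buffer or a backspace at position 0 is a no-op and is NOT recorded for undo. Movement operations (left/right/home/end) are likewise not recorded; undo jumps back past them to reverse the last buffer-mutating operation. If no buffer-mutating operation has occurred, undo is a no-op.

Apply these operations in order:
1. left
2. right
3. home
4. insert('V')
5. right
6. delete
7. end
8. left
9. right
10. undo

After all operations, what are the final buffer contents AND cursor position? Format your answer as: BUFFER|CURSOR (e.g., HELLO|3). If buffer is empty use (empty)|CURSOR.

Answer: VXWL|2

Derivation:
After op 1 (left): buf='XWL' cursor=0
After op 2 (right): buf='XWL' cursor=1
After op 3 (home): buf='XWL' cursor=0
After op 4 (insert('V')): buf='VXWL' cursor=1
After op 5 (right): buf='VXWL' cursor=2
After op 6 (delete): buf='VXL' cursor=2
After op 7 (end): buf='VXL' cursor=3
After op 8 (left): buf='VXL' cursor=2
After op 9 (right): buf='VXL' cursor=3
After op 10 (undo): buf='VXWL' cursor=2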